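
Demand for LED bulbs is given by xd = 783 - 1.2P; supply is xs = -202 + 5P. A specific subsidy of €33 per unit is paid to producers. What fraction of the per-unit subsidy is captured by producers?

Pre-subsidy: 783 - 1.2P = -202 + 5P gives P* = 4925/31, x* = 18363/31.
With the subsidy, sellers receive Ps = Pb + 33 for each unit, where Pb is the price buyers pay.
Supply in terms of Pb becomes xs = -202 + 5(Pb + 33) = -37 + 5Pb. Setting this equal to demand: 783 - 1.2Pb = -37 + 5Pb, so Pb = 4100/31.
Sellers receive Ps = 4100/31 + 33 = 5123/31; x' = 783 − 1.2·(4100/31) = 19353/31.
Buyers' price falls by P* − Pb = 4925/31 − 4100/31 = 825/31; sellers' price rises by Ps − P* = 5123/31 − 4925/31 = 198/31.
So producers capture (198/31)/33 = 6/31 of each unit of subsidy.

Producer share = 6/31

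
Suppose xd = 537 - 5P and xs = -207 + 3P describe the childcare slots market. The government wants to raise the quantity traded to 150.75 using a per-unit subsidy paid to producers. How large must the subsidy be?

At x = 150.75, invert demand for the buyer price: Pb = (537 − 150.75)/5 = 77.25; invert supply for the seller price: Ps = (150.75 − (-207))/3 = 119.25.
The subsidy must fill the gap: s = Ps − Pb = 119.25 − 77.25 = 42.

Required subsidy s = 42 per unit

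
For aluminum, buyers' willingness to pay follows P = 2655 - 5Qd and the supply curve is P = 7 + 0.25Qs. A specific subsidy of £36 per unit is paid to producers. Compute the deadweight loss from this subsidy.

Pre-subsidy: 2655 - 5Q = 7 + 0.25Q gives Q* = 10592/21 and P* = 2795/21.
With the subsidy, sellers receive Ps = Pb + 36 for each unit, where Pb is the price buyers pay.
On the curves, Pb = 2655 - 5Q and Ps = 7 + 0.25Q; the wedge Ps − Pb = 36 gives 7 + 0.25Q − (2655 - 5Q) = 36, so Q' = 10736/21.
Then Pb = 2655 − 5·(10736/21) = 2075/21 and Ps = 7 + 0.25·(10736/21) = 2831/21.
The subsidy expands output by 10736/21 − 10592/21 = 48/7 past the efficient level; on those units the gap between marginal cost and willingness to pay runs from 0 up to 36.
DWL = ½ × 36 × 48/7 = 864/7.

Deadweight loss = 864/7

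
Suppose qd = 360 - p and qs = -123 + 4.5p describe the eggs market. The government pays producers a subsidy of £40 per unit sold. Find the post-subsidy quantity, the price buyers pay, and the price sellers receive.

q' = 3354/11; buyers pay 606/11; sellers receive 1046/11

Pre-subsidy: 360 - p = -123 + 4.5p gives p* = 966/11, q* = 2994/11.
With the subsidy, sellers receive ps = pb + 40 for each unit, where pb is the price buyers pay.
Supply in terms of pb becomes qs = -123 + 4.5(pb + 40) = 57 + 4.5pb. Setting this equal to demand: 360 - pb = 57 + 4.5pb, so pb = 606/11.
Sellers receive ps = 606/11 + 40 = 1046/11; q' = 360 − 1·(606/11) = 3354/11.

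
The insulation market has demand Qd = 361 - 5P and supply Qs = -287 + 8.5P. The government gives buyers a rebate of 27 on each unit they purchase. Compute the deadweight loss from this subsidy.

Deadweight loss = 1147.5

Pre-subsidy: 361 - 5P = -287 + 8.5P gives P* = 48, Q* = 121.
With the rebate, buyers effectively pay Pb = Ps − 27, where Ps is the price sellers receive.
Demand in terms of Ps becomes Qd = 361 − 5(Ps − 27) = 496 - 5Ps. Setting this equal to supply: 496 - 5Ps = -287 + 8.5Ps, so Ps = 58.
Buyers pay Pb = 58 − 27 = 31; Q' = -287 + 8.5·58 = 206.
The subsidy expands output by 206 − 121 = 85 past the efficient level; on those units the gap between marginal cost and willingness to pay runs from 0 up to 27.
DWL = ½ × 27 × 85 = 1147.5.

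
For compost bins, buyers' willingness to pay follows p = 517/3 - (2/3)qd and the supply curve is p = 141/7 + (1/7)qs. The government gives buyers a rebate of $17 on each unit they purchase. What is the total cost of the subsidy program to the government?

Government cost = $3553

Pre-subsidy: 517/3 - (2/3)q = 141/7 + (1/7)q gives q* = 188 and p* = 47.
With the rebate, buyers effectively pay pb = ps − 17, where ps is the price sellers receive.
On the curves, pb = 517/3 - (2/3)q and ps = 141/7 + (1/7)q; the wedge ps − pb = 17 gives 141/7 + (1/7)q − (517/3 - (2/3)q) = 17, so q' = 209.
Then pb = 517/3 − (2/3)·209 = 33 and ps = 141/7 + (1/7)·209 = 50.
Government outlay = subsidy × quantity = 17 × 209 = 3553.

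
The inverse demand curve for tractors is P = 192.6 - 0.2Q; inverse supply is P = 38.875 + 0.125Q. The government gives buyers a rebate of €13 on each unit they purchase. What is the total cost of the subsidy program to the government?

Pre-subsidy: 192.6 - 0.2Q = 38.875 + 0.125Q gives Q* = 473 and P* = 98.
With the rebate, buyers effectively pay Pb = Ps − 13, where Ps is the price sellers receive.
On the curves, Pb = 192.6 - 0.2Q and Ps = 38.875 + 0.125Q; the wedge Ps − Pb = 13 gives 38.875 + 0.125Q − (192.6 - 0.2Q) = 13, so Q' = 513.
Then Pb = 192.6 − 0.2·513 = 90 and Ps = 38.875 + 0.125·513 = 103.
Government outlay = subsidy × quantity = 13 × 513 = 6669.

Government cost = €6669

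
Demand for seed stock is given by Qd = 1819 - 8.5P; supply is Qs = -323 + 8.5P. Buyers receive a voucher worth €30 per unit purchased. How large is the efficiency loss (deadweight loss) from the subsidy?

Pre-subsidy: 1819 - 8.5P = -323 + 8.5P gives P* = 126, Q* = 748.
With the rebate, buyers effectively pay Pb = Ps − 30, where Ps is the price sellers receive.
Demand in terms of Ps becomes Qd = 1819 − 8.5(Ps − 30) = 2074 - 8.5Ps. Setting this equal to supply: 2074 - 8.5Ps = -323 + 8.5Ps, so Ps = 141.
Buyers pay Pb = 141 − 30 = 111; Q' = -323 + 8.5·141 = 875.5.
The subsidy expands output by 875.5 − 748 = 127.5 past the efficient level; on those units the gap between marginal cost and willingness to pay runs from 0 up to 30.
DWL = ½ × 30 × 127.5 = 1912.5.

Deadweight loss = €1912.5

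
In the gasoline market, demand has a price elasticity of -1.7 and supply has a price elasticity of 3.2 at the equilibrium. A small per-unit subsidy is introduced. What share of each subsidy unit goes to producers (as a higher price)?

For a small subsidy around the equilibrium, the benefit split depends on the relative slopes, which at a point are proportional to the elasticities.
Buyer share = εs/(εs + |εd|) = 3.2/(3.2 + 1.7) = 32/49; seller share = |εd|/(εs + |εd|) = 17/49.
So producers capture 17/49 of the subsidy.

Producer share = 17/49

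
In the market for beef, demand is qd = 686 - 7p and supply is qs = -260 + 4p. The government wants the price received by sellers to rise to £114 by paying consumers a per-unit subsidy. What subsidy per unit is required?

Required subsidy s = £44 per unit

At a seller price of 114, quantity supplied is -260 + 4·114 = 196.
Buyers absorb 196 only when they pay pb with 686 − 7·pb = 196, i.e. pb = 70.
s = ps − pb = 114 − 70 = 44.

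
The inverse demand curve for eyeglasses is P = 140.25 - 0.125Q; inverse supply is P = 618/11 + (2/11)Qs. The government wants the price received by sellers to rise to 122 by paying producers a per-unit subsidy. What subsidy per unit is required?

At a seller price of 122, quantity supplied is -309 + 5.5·122 = 362.
Buyers absorb 362 only when they pay Pb = 140.25 − 0.125·362 = 95.
s = Ps − Pb = 122 − 95 = 27.

Required subsidy s = 27 per unit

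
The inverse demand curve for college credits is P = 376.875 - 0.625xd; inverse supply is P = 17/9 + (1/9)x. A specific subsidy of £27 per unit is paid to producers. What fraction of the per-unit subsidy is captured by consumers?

Pre-subsidy: 376.875 - 0.625x = 17/9 + (1/9)x gives x* = 26999/53 and P* = 3100/53.
With the subsidy, sellers receive Ps = Pb + 27 for each unit, where Pb is the price buyers pay.
On the curves, Pb = 376.875 - 0.625x and Ps = 17/9 + (1/9)x; the wedge Ps − Pb = 27 gives 17/9 + (1/9)x − (376.875 - 0.625x) = 27, so x' = 28943/53.
Then Pb = 376.875 − 0.625·(28943/53) = 1885/53 and Ps = 17/9 + (1/9)·(28943/53) = 3316/53.
Buyers' price falls by P* − Pb = 3100/53 − 1885/53 = 1215/53; sellers' price rises by Ps − P* = 3316/53 − 3100/53 = 216/53.
So consumers capture (1215/53)/27 = 45/53 of each unit of subsidy.

Consumer share = 45/53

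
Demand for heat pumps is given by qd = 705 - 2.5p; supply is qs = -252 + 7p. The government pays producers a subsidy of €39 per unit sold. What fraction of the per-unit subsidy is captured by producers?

Pre-subsidy: 705 - 2.5p = -252 + 7p gives p* = 1914/19, q* = 8610/19.
With the subsidy, sellers receive ps = pb + 39 for each unit, where pb is the price buyers pay.
Supply in terms of pb becomes qs = -252 + 7(pb + 39) = 21 + 7pb. Setting this equal to demand: 705 - 2.5pb = 21 + 7pb, so pb = 72.
Sellers receive ps = 72 + 39 = 111; q' = 705 − 2.5·72 = 525.
Buyers' price falls by p* − pb = 1914/19 − 72 = 546/19; sellers' price rises by ps − p* = 111 − 1914/19 = 195/19.
So producers capture (195/19)/39 = 5/19 of each unit of subsidy.

Producer share = 5/19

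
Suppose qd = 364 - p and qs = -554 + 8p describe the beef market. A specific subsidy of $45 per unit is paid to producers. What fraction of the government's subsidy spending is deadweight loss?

DWL / government spending = 10/151

Pre-subsidy: 364 - p = -554 + 8p gives p* = 102, q* = 262.
With the subsidy, sellers receive ps = pb + 45 for each unit, where pb is the price buyers pay.
Supply in terms of pb becomes qs = -554 + 8(pb + 45) = -194 + 8pb. Setting this equal to demand: 364 - pb = -194 + 8pb, so pb = 62.
Sellers receive ps = 62 + 45 = 107; q' = 364 − 1·62 = 302.
ΔCS = ½(262 + 302)(102 − 62) = 11280; ΔPS = ½(262 + 302)(107 − 102) = 1410.
Government spending = 45 × 302 = 13590.
DWL = ½ × 45 × (302 − 262) = 900; fraction = 900 / 13590 = 10/151.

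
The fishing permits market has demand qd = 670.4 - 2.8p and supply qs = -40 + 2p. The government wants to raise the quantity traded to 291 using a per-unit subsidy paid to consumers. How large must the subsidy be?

At q = 291, invert demand for the buyer price: pb = (670.4 − 291)/2.8 = 135.5; invert supply for the seller price: ps = (291 − (-40))/2 = 165.5.
The subsidy must fill the gap: s = ps − pb = 165.5 − 135.5 = 30.

Required subsidy s = 30 per unit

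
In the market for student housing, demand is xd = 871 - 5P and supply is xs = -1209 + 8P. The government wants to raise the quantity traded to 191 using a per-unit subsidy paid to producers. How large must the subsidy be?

Required subsidy s = 39 per unit

At x = 191, invert demand for the buyer price: Pb = (871 − 191)/5 = 136; invert supply for the seller price: Ps = (191 − (-1209))/8 = 175.
The subsidy must fill the gap: s = Ps − Pb = 175 − 136 = 39.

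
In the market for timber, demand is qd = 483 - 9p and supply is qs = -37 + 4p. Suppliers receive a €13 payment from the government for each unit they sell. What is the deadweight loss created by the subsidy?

Pre-subsidy: 483 - 9p = -37 + 4p gives p* = 40, q* = 123.
With the subsidy, sellers receive ps = pb + 13 for each unit, where pb is the price buyers pay.
Supply in terms of pb becomes qs = -37 + 4(pb + 13) = 15 + 4pb. Setting this equal to demand: 483 - 9pb = 15 + 4pb, so pb = 36.
Sellers receive ps = 36 + 13 = 49; q' = 483 − 9·36 = 159.
The subsidy expands output by 159 − 123 = 36 past the efficient level; on those units the gap between marginal cost and willingness to pay runs from 0 up to 13.
DWL = ½ × 13 × 36 = 234.

Deadweight loss = €234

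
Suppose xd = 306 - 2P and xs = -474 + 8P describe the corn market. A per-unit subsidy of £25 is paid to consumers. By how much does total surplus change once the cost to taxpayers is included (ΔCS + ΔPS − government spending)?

Pre-subsidy: 306 - 2P = -474 + 8P gives P* = 78, x* = 150.
With the rebate, buyers effectively pay Pb = Ps − 25, where Ps is the price sellers receive.
Demand in terms of Ps becomes xd = 306 − 2(Ps − 25) = 356 - 2Ps. Setting this equal to supply: 356 - 2Ps = -474 + 8Ps, so Ps = 83.
Buyers pay Pb = 83 − 25 = 58; x' = -474 + 8·83 = 190.
ΔCS = ½(150 + 190)(78 − 58) = 3400; ΔPS = ½(150 + 190)(83 − 78) = 850.
Government spending = 25 × 190 = 4750.
Net change = 3400 + 850 − 4750 = -500. The loss equals the DWL triangle ½·25·40.

Net change in total surplus = -£500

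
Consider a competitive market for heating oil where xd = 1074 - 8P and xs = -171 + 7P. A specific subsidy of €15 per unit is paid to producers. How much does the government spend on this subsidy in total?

Government cost = €6990

Pre-subsidy: 1074 - 8P = -171 + 7P gives P* = 83, x* = 410.
With the subsidy, sellers receive Ps = Pb + 15 for each unit, where Pb is the price buyers pay.
Supply in terms of Pb becomes xs = -171 + 7(Pb + 15) = -66 + 7Pb. Setting this equal to demand: 1074 - 8Pb = -66 + 7Pb, so Pb = 76.
Sellers receive Ps = 76 + 15 = 91; x' = 1074 − 8·76 = 466.
Government outlay = subsidy × quantity = 15 × 466 = 6990.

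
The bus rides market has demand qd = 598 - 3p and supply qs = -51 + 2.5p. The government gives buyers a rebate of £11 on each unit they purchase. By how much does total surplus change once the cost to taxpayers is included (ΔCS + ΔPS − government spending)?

Pre-subsidy: 598 - 3p = -51 + 2.5p gives p* = 118, q* = 244.
With the rebate, buyers effectively pay pb = ps − 11, where ps is the price sellers receive.
Demand in terms of ps becomes qd = 598 − 3(ps − 11) = 631 - 3ps. Setting this equal to supply: 631 - 3ps = -51 + 2.5ps, so ps = 124.
Buyers pay pb = 124 − 11 = 113; q' = -51 + 2.5·124 = 259.
ΔCS = ½(244 + 259)(118 − 113) = 1257.5; ΔPS = ½(244 + 259)(124 − 118) = 1509.
Government spending = 11 × 259 = 2849.
Net change = 1257.5 + 1509 − 2849 = -82.5. The loss equals the DWL triangle ½·11·15.

Net change in total surplus = -£82.5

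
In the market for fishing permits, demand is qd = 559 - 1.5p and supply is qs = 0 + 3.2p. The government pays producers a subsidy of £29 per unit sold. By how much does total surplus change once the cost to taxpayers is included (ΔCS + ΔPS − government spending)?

Net change in total surplus = -20184/47

Pre-subsidy: 559 - 1.5p = 0 + 3.2p gives p* = 5590/47, q* = 17888/47.
With the subsidy, sellers receive ps = pb + 29 for each unit, where pb is the price buyers pay.
Supply in terms of pb becomes qs = 0 + 3.2(pb + 29) = 92.8 + 3.2pb. Setting this equal to demand: 559 - 1.5pb = 92.8 + 3.2pb, so pb = 4662/47.
Sellers receive ps = 4662/47 + 29 = 6025/47; q' = 559 − 1.5·(4662/47) = 19280/47.
ΔCS = ½(17888/47 + 19280/47)(5590/47 − 4662/47) = 17245952/2209; ΔPS = ½(17888/47 + 19280/47)(6025/47 − 5590/47) = 8084040/2209.
Government spending = 29 × 19280/47 = 559120/47.
Net change = 17245952/2209 + 8084040/2209 − 559120/47 = -20184/47. The loss equals the DWL triangle ½·29·1392/47.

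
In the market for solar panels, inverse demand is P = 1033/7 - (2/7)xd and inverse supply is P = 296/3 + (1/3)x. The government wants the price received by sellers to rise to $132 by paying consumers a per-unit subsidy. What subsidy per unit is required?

At a seller price of 132, quantity supplied is -296 + 3·132 = 100.
Buyers absorb 100 only when they pay Pb = 1033/7 − (2/7)·100 = 119.
s = Ps − Pb = 132 − 119 = 13.

Required subsidy s = $13 per unit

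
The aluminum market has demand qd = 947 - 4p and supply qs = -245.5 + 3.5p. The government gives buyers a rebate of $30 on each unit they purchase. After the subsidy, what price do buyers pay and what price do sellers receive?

Buyers pay $145; sellers receive $175

Pre-subsidy: 947 - 4p = -245.5 + 3.5p gives p* = 159, q* = 311.
With the rebate, buyers effectively pay pb = ps − 30, where ps is the price sellers receive.
Demand in terms of ps becomes qd = 947 − 4(ps − 30) = 1067 - 4ps. Setting this equal to supply: 1067 - 4ps = -245.5 + 3.5ps, so ps = 175.
Buyers pay pb = 175 − 30 = 145; q' = -245.5 + 3.5·175 = 367.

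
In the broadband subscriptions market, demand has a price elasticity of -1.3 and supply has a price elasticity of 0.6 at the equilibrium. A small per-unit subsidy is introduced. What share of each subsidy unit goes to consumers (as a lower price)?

For a small subsidy around the equilibrium, the benefit split depends on the relative slopes, which at a point are proportional to the elasticities.
Buyer share = εs/(εs + |εd|) = 0.6/(0.6 + 1.3) = 6/19; seller share = |εd|/(εs + |εd|) = 13/19.

Consumer share = 6/19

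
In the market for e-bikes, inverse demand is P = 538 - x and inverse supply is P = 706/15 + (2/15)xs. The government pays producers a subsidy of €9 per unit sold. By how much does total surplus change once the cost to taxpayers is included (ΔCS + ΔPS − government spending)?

Pre-subsidy: 538 - x = 706/15 + (2/15)x gives x* = 7364/17 and P* = 1782/17.
With the subsidy, sellers receive Ps = Pb + 9 for each unit, where Pb is the price buyers pay.
On the curves, Pb = 538 - x and Ps = 706/15 + (2/15)x; the wedge Ps − Pb = 9 gives 706/15 + (2/15)x − (538 - x) = 9, so x' = 7499/17.
Then Pb = 538 − 1·(7499/17) = 1647/17 and Ps = 706/15 + (2/15)·(7499/17) = 1800/17.
ΔCS = ½(7364/17 + 7499/17)(1782/17 − 1647/17) = 2006505/578; ΔPS = ½(7364/17 + 7499/17)(1800/17 − 1782/17) = 133767/289.
Government spending = 9 × 7499/17 = 67491/17.
Net change = 2006505/578 + 133767/289 − 67491/17 = -1215/34. The loss equals the DWL triangle ½·9·135/17.

Net change in total surplus = -1215/34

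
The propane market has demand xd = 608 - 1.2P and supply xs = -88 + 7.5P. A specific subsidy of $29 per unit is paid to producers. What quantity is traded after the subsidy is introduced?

x' = 542

Pre-subsidy: 608 - 1.2P = -88 + 7.5P gives P* = 80, x* = 512.
With the subsidy, sellers receive Ps = Pb + 29 for each unit, where Pb is the price buyers pay.
Supply in terms of Pb becomes xs = -88 + 7.5(Pb + 29) = 129.5 + 7.5Pb. Setting this equal to demand: 608 - 1.2Pb = 129.5 + 7.5Pb, so Pb = 55.
Sellers receive Ps = 55 + 29 = 84; x' = 608 − 1.2·55 = 542.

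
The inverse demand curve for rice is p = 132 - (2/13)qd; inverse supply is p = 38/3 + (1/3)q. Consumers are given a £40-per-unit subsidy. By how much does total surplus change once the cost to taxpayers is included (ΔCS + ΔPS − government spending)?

Pre-subsidy: 132 - (2/13)q = 38/3 + (1/3)q gives q* = 4654/19 and p* = 1792/19.
With the rebate, buyers effectively pay pb = ps − 40, where ps is the price sellers receive.
On the curves, pb = 132 - (2/13)q and ps = 38/3 + (1/3)q; the wedge ps − pb = 40 gives 38/3 + (1/3)q − (132 - (2/13)q) = 40, so q' = 6214/19.
Then pb = 132 − (2/13)·(6214/19) = 1552/19 and ps = 38/3 + (1/3)·(6214/19) = 2312/19.
ΔCS = ½(4654/19 + 6214/19)(1792/19 − 1552/19) = 68640/19; ΔPS = ½(4654/19 + 6214/19)(2312/19 − 1792/19) = 148720/19.
Government spending = 40 × 6214/19 = 248560/19.
Net change = 68640/19 + 148720/19 − 248560/19 = -31200/19. The loss equals the DWL triangle ½·40·1560/19.

Net change in total surplus = -31200/19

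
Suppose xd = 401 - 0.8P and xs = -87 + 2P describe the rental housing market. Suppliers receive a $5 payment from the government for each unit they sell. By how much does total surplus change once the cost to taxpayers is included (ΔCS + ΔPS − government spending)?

Pre-subsidy: 401 - 0.8P = -87 + 2P gives P* = 1220/7, x* = 1831/7.
With the subsidy, sellers receive Ps = Pb + 5 for each unit, where Pb is the price buyers pay.
Supply in terms of Pb becomes xs = -87 + 2(Pb + 5) = -77 + 2Pb. Setting this equal to demand: 401 - 0.8Pb = -77 + 2Pb, so Pb = 1195/7.
Sellers receive Ps = 1195/7 + 5 = 1230/7; x' = 401 − 0.8·(1195/7) = 1851/7.
ΔCS = ½(1831/7 + 1851/7)(1220/7 − 1195/7) = 6575/7; ΔPS = ½(1831/7 + 1851/7)(1230/7 − 1220/7) = 2630/7.
Government spending = 5 × 1851/7 = 9255/7.
Net change = 6575/7 + 2630/7 − 9255/7 = -50/7. The loss equals the DWL triangle ½·5·20/7.

Net change in total surplus = -50/7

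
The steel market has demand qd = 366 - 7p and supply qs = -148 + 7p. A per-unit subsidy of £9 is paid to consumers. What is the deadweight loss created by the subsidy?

Pre-subsidy: 366 - 7p = -148 + 7p gives p* = 257/7, q* = 109.
With the rebate, buyers effectively pay pb = ps − 9, where ps is the price sellers receive.
Demand in terms of ps becomes qd = 366 − 7(ps − 9) = 429 - 7ps. Setting this equal to supply: 429 - 7ps = -148 + 7ps, so ps = 577/14.
Buyers pay pb = 577/14 − 9 = 451/14; q' = -148 + 7·(577/14) = 140.5.
The subsidy expands output by 140.5 − 109 = 31.5 past the efficient level; on those units the gap between marginal cost and willingness to pay runs from 0 up to 9.
DWL = ½ × 9 × 31.5 = 141.75.

Deadweight loss = £141.75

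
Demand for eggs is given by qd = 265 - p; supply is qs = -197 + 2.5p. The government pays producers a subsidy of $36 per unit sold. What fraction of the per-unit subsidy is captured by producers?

Pre-subsidy: 265 - p = -197 + 2.5p gives p* = 132, q* = 133.
With the subsidy, sellers receive ps = pb + 36 for each unit, where pb is the price buyers pay.
Supply in terms of pb becomes qs = -197 + 2.5(pb + 36) = -107 + 2.5pb. Setting this equal to demand: 265 - pb = -107 + 2.5pb, so pb = 744/7.
Sellers receive ps = 744/7 + 36 = 996/7; q' = 265 − 1·(744/7) = 1111/7.
Buyers' price falls by p* − pb = 132 − 744/7 = 180/7; sellers' price rises by ps − p* = 996/7 − 132 = 72/7.
So producers capture (72/7)/36 = 2/7 of each unit of subsidy.

Producer share = 2/7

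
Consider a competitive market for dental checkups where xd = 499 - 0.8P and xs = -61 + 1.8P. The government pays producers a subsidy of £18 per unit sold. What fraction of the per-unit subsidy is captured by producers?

Pre-subsidy: 499 - 0.8P = -61 + 1.8P gives P* = 2800/13, x* = 4247/13.
With the subsidy, sellers receive Ps = Pb + 18 for each unit, where Pb is the price buyers pay.
Supply in terms of Pb becomes xs = -61 + 1.8(Pb + 18) = -28.6 + 1.8Pb. Setting this equal to demand: 499 - 0.8Pb = -28.6 + 1.8Pb, so Pb = 2638/13.
Sellers receive Ps = 2638/13 + 18 = 2872/13; x' = 499 − 0.8·(2638/13) = 21883/65.
Buyers' price falls by P* − Pb = 2800/13 − 2638/13 = 162/13; sellers' price rises by Ps − P* = 2872/13 − 2800/13 = 72/13.
So producers capture (72/13)/18 = 4/13 of each unit of subsidy.

Producer share = 4/13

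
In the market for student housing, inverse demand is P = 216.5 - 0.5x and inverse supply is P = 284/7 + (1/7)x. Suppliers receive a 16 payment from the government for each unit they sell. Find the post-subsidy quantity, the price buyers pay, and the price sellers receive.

x' = 2687/9; buyers pay 605/9; sellers receive 749/9

Pre-subsidy: 216.5 - 0.5x = 284/7 + (1/7)x gives x* = 821/3 and P* = 239/3.
With the subsidy, sellers receive Ps = Pb + 16 for each unit, where Pb is the price buyers pay.
On the curves, Pb = 216.5 - 0.5x and Ps = 284/7 + (1/7)x; the wedge Ps − Pb = 16 gives 284/7 + (1/7)x − (216.5 - 0.5x) = 16, so x' = 2687/9.
Then Pb = 216.5 − 0.5·(2687/9) = 605/9 and Ps = 284/7 + (1/7)·(2687/9) = 749/9.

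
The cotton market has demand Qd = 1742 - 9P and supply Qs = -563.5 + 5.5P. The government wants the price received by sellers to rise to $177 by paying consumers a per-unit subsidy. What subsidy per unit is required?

At a seller price of 177, quantity supplied is -563.5 + 5.5·177 = 410.
Buyers absorb 410 only when they pay Pb with 1742 − 9·Pb = 410, i.e. Pb = 148.
s = Ps − Pb = 177 − 148 = 29.

Required subsidy s = $29 per unit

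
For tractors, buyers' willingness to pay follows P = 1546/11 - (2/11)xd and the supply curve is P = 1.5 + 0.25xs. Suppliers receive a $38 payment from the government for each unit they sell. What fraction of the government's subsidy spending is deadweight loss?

Pre-subsidy: 1546/11 - (2/11)x = 1.5 + 0.25x gives x* = 322 and P* = 82.
With the subsidy, sellers receive Ps = Pb + 38 for each unit, where Pb is the price buyers pay.
On the curves, Pb = 1546/11 - (2/11)x and Ps = 1.5 + 0.25x; the wedge Ps − Pb = 38 gives 1.5 + 0.25x − (1546/11 - (2/11)x) = 38, so x' = 410.
Then Pb = 1546/11 − (2/11)·410 = 66 and Ps = 1.5 + 0.25·410 = 104.
ΔCS = ½(322 + 410)(82 − 66) = 5856; ΔPS = ½(322 + 410)(104 − 82) = 8052.
Government spending = 38 × 410 = 15580.
DWL = ½ × 38 × (410 − 322) = 1672; fraction = 1672 / 15580 = 22/205.

DWL / government spending = 22/205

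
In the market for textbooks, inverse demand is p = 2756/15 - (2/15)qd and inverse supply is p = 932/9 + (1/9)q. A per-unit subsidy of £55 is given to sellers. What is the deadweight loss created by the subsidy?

Deadweight loss = £6187.5

Pre-subsidy: 2756/15 - (2/15)q = 932/9 + (1/9)q gives q* = 328 and p* = 140.
With the subsidy, sellers receive ps = pb + 55 for each unit, where pb is the price buyers pay.
On the curves, pb = 2756/15 - (2/15)q and ps = 932/9 + (1/9)q; the wedge ps − pb = 55 gives 932/9 + (1/9)q − (2756/15 - (2/15)q) = 55, so q' = 553.
Then pb = 2756/15 − (2/15)·553 = 110 and ps = 932/9 + (1/9)·553 = 165.
The subsidy expands output by 553 − 328 = 225 past the efficient level; on those units the gap between marginal cost and willingness to pay runs from 0 up to 55.
DWL = ½ × 55 × 225 = 6187.5.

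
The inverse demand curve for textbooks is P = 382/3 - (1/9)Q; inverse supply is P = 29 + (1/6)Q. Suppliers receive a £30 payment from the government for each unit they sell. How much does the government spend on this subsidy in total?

Pre-subsidy: 382/3 - (1/9)Q = 29 + (1/6)Q gives Q* = 354 and P* = 88.
With the subsidy, sellers receive Ps = Pb + 30 for each unit, where Pb is the price buyers pay.
On the curves, Pb = 382/3 - (1/9)Q and Ps = 29 + (1/6)Q; the wedge Ps − Pb = 30 gives 29 + (1/6)Q − (382/3 - (1/9)Q) = 30, so Q' = 462.
Then Pb = 382/3 − (1/9)·462 = 76 and Ps = 29 + (1/6)·462 = 106.
Government outlay = subsidy × quantity = 30 × 462 = 13860.

Government cost = £13860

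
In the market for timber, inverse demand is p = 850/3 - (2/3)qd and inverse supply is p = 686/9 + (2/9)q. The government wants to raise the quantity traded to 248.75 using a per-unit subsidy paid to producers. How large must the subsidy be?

Required subsidy s = 14 per unit

At q = 248.75, from the demand curve buyers pay pb = 850/3 − (2/3)·248.75 = 117.5; from the supply curve sellers need ps = 686/9 + (2/9)·248.75 = 131.5.
The subsidy must fill the gap: s = ps − pb = 131.5 − 117.5 = 14.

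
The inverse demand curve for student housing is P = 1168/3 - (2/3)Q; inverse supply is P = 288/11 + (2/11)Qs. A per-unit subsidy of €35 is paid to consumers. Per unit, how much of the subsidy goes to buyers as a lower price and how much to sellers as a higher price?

Buyers gain €27.5 per unit; sellers gain €7.5 per unit

Pre-subsidy: 1168/3 - (2/3)Q = 288/11 + (2/11)Q gives Q* = 428 and P* = 104.
With the rebate, buyers effectively pay Pb = Ps − 35, where Ps is the price sellers receive.
On the curves, Pb = 1168/3 - (2/3)Q and Ps = 288/11 + (2/11)Q; the wedge Ps − Pb = 35 gives 288/11 + (2/11)Q − (1168/3 - (2/3)Q) = 35, so Q' = 469.25.
Then Pb = 1168/3 − (2/3)·469.25 = 76.5 and Ps = 288/11 + (2/11)·469.25 = 111.5.
Buyers' price falls by P* − Pb = 104 − 76.5 = 27.5; sellers' price rises by Ps − P* = 111.5 − 104 = 7.5.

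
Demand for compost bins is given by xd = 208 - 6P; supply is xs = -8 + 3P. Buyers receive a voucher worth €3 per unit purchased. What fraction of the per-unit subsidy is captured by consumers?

Pre-subsidy: 208 - 6P = -8 + 3P gives P* = 24, x* = 64.
With the rebate, buyers effectively pay Pb = Ps − 3, where Ps is the price sellers receive.
Demand in terms of Ps becomes xd = 208 − 6(Ps − 3) = 226 - 6Ps. Setting this equal to supply: 226 - 6Ps = -8 + 3Ps, so Ps = 26.
Buyers pay Pb = 26 − 3 = 23; x' = -8 + 3·26 = 70.
Buyers' price falls by P* − Pb = 24 − 23 = 1; sellers' price rises by Ps − P* = 26 − 24 = 2.
So consumers capture 1/3 = 1/3 of each unit of subsidy.

Consumer share = 1/3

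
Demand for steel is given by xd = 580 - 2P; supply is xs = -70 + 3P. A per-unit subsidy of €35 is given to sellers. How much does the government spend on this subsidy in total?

Pre-subsidy: 580 - 2P = -70 + 3P gives P* = 130, x* = 320.
With the subsidy, sellers receive Ps = Pb + 35 for each unit, where Pb is the price buyers pay.
Supply in terms of Pb becomes xs = -70 + 3(Pb + 35) = 35 + 3Pb. Setting this equal to demand: 580 - 2Pb = 35 + 3Pb, so Pb = 109.
Sellers receive Ps = 109 + 35 = 144; x' = 580 − 2·109 = 362.
Government outlay = subsidy × quantity = 35 × 362 = 12670.

Government cost = €12670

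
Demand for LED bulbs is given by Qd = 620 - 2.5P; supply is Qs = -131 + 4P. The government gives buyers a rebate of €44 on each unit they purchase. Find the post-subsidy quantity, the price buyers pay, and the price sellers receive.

Pre-subsidy: 620 - 2.5P = -131 + 4P gives P* = 1502/13, Q* = 4305/13.
With the rebate, buyers effectively pay Pb = Ps − 44, where Ps is the price sellers receive.
Demand in terms of Ps becomes Qd = 620 − 2.5(Ps − 44) = 730 - 2.5Ps. Setting this equal to supply: 730 - 2.5Ps = -131 + 4Ps, so Ps = 1722/13.
Buyers pay Pb = 1722/13 − 44 = 1150/13; Q' = -131 + 4·(1722/13) = 5185/13.

Q' = 5185/13; buyers pay 1150/13; sellers receive 1722/13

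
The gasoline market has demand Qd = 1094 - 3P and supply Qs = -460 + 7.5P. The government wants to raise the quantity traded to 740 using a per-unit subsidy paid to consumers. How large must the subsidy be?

Required subsidy s = 42 per unit

At Q = 740, invert demand for the buyer price: Pb = (1094 − 740)/3 = 118; invert supply for the seller price: Ps = (740 − (-460))/7.5 = 160.
The subsidy must fill the gap: s = Ps − Pb = 160 − 118 = 42.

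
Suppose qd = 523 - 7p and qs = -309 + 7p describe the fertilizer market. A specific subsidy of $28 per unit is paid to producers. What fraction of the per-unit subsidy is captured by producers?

Producer share = 0.5

Pre-subsidy: 523 - 7p = -309 + 7p gives p* = 416/7, q* = 107.
With the subsidy, sellers receive ps = pb + 28 for each unit, where pb is the price buyers pay.
Supply in terms of pb becomes qs = -309 + 7(pb + 28) = -113 + 7pb. Setting this equal to demand: 523 - 7pb = -113 + 7pb, so pb = 318/7.
Sellers receive ps = 318/7 + 28 = 514/7; q' = 523 − 7·(318/7) = 205.
Buyers' price falls by p* − pb = 416/7 − 318/7 = 14; sellers' price rises by ps − p* = 514/7 − 416/7 = 14.
So producers capture 14/28 = 0.5 of each unit of subsidy.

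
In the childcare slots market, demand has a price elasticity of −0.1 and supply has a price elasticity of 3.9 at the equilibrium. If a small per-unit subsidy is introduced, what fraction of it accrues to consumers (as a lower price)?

For a small subsidy around the equilibrium, the benefit split depends on the relative slopes, which at a point are proportional to the elasticities.
Buyer share = εs/(εs + |εd|) = 3.9/(3.9 + 0.1) = 0.975; seller share = |εd|/(εs + |εd|) = 0.025.

Consumer share = 0.975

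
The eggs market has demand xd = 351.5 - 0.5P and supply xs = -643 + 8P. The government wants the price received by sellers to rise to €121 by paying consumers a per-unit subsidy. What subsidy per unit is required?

At a seller price of 121, quantity supplied is -643 + 8·121 = 325.
Buyers absorb 325 only when they pay Pb with 351.5 − 0.5·Pb = 325, i.e. Pb = 53.
s = Ps − Pb = 121 − 53 = 68.

Required subsidy s = €68 per unit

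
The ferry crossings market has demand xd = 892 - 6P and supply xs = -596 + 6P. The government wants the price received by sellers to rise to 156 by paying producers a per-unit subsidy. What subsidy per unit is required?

At a seller price of 156, quantity supplied is -596 + 6·156 = 340.
Buyers absorb 340 only when they pay Pb with 892 − 6·Pb = 340, i.e. Pb = 92.
s = Ps − Pb = 156 − 92 = 64.

Required subsidy s = 64 per unit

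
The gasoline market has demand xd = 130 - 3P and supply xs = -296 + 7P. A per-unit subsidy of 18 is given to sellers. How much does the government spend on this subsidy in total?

Pre-subsidy: 130 - 3P = -296 + 7P gives P* = 42.6, x* = 2.2.
With the subsidy, sellers receive Ps = Pb + 18 for each unit, where Pb is the price buyers pay.
Supply in terms of Pb becomes xs = -296 + 7(Pb + 18) = -170 + 7Pb. Setting this equal to demand: 130 - 3Pb = -170 + 7Pb, so Pb = 30.
Sellers receive Ps = 30 + 18 = 48; x' = 130 − 3·30 = 40.
Government outlay = subsidy × quantity = 18 × 40 = 720.

Government cost = 720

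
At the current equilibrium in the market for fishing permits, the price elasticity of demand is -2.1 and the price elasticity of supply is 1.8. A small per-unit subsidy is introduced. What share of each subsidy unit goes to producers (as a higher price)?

For a small subsidy around the equilibrium, the benefit split depends on the relative slopes, which at a point are proportional to the elasticities.
Buyer share = εs/(εs + |εd|) = 1.8/(1.8 + 2.1) = 6/13; seller share = |εd|/(εs + |εd|) = 7/13.
So producers capture 7/13 of the subsidy.

Producer share = 7/13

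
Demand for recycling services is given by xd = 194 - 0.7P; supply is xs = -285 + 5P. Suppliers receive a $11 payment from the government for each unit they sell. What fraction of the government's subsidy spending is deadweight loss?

Pre-subsidy: 194 - 0.7P = -285 + 5P gives P* = 4790/57, x* = 7705/57.
With the subsidy, sellers receive Ps = Pb + 11 for each unit, where Pb is the price buyers pay.
Supply in terms of Pb becomes xs = -285 + 5(Pb + 11) = -230 + 5Pb. Setting this equal to demand: 194 - 0.7Pb = -230 + 5Pb, so Pb = 4240/57.
Sellers receive Ps = 4240/57 + 11 = 4867/57; x' = 194 − 0.7·(4240/57) = 8090/57.
ΔCS = ½(7705/57 + 8090/57)(4790/57 − 4240/57) = 482625/361; ΔPS = ½(7705/57 + 8090/57)(4867/57 − 4790/57) = 135135/722.
Government spending = 11 × 8090/57 = 88990/57.
DWL = ½ × 11 × (8090/57 − 7705/57) = 4235/114; fraction = (4235/114) / (88990/57) = 77/3236.

DWL / government spending = 77/3236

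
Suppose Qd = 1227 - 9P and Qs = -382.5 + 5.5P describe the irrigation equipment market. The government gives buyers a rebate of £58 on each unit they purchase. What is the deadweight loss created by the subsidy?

Pre-subsidy: 1227 - 9P = -382.5 + 5.5P gives P* = 111, Q* = 228.
With the rebate, buyers effectively pay Pb = Ps − 58, where Ps is the price sellers receive.
Demand in terms of Ps becomes Qd = 1227 − 9(Ps − 58) = 1749 - 9Ps. Setting this equal to supply: 1749 - 9Ps = -382.5 + 5.5Ps, so Ps = 147.
Buyers pay Pb = 147 − 58 = 89; Q' = -382.5 + 5.5·147 = 426.
The subsidy expands output by 426 − 228 = 198 past the efficient level; on those units the gap between marginal cost and willingness to pay runs from 0 up to 58.
DWL = ½ × 58 × 198 = 5742.

Deadweight loss = £5742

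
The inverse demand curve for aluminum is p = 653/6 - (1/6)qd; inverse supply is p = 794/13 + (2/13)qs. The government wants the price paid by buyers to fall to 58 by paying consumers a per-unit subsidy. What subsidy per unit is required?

At a buyer price of 58, quantity demanded is 653 − 6·58 = 305.
Sellers supply 305 only when they receive ps = 794/13 + (2/13)·305 = 108.
s = ps − pb = 108 − 58 = 50.

Required subsidy s = 50 per unit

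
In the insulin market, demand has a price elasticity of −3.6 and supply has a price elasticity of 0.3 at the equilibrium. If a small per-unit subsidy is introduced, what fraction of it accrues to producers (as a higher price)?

For a small subsidy around the equilibrium, the benefit split depends on the relative slopes, which at a point are proportional to the elasticities.
Buyer share = εs/(εs + |εd|) = 0.3/(0.3 + 3.6) = 1/13; seller share = |εd|/(εs + |εd|) = 12/13.
So producers capture 12/13 of the subsidy.

Producer share = 12/13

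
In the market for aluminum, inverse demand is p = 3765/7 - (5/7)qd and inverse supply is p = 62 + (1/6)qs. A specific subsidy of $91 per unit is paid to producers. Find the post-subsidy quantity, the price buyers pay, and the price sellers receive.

q' = 23808/37; buyers pay 2895/37; sellers receive 6262/37

Pre-subsidy: 3765/7 - (5/7)q = 62 + (1/6)q gives q* = 19986/37 and p* = 5625/37.
With the subsidy, sellers receive ps = pb + 91 for each unit, where pb is the price buyers pay.
On the curves, pb = 3765/7 - (5/7)q and ps = 62 + (1/6)q; the wedge ps − pb = 91 gives 62 + (1/6)q − (3765/7 - (5/7)q) = 91, so q' = 23808/37.
Then pb = 3765/7 − (5/7)·(23808/37) = 2895/37 and ps = 62 + (1/6)·(23808/37) = 6262/37.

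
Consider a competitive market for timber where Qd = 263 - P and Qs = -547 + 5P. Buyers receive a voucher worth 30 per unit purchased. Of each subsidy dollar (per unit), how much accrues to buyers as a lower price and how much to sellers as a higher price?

Pre-subsidy: 263 - P = -547 + 5P gives P* = 135, Q* = 128.
With the rebate, buyers effectively pay Pb = Ps − 30, where Ps is the price sellers receive.
Demand in terms of Ps becomes Qd = 263 − 1(Ps − 30) = 293 - Ps. Setting this equal to supply: 293 - Ps = -547 + 5Ps, so Ps = 140.
Buyers pay Pb = 140 − 30 = 110; Q' = -547 + 5·140 = 153.
Buyers' price falls by P* − Pb = 135 − 110 = 25; sellers' price rises by Ps − P* = 140 − 135 = 5.

Buyers gain 25 per unit; sellers gain 5 per unit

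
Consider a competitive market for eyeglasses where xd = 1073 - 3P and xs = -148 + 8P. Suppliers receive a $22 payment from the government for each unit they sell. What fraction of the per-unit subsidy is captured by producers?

Pre-subsidy: 1073 - 3P = -148 + 8P gives P* = 111, x* = 740.
With the subsidy, sellers receive Ps = Pb + 22 for each unit, where Pb is the price buyers pay.
Supply in terms of Pb becomes xs = -148 + 8(Pb + 22) = 28 + 8Pb. Setting this equal to demand: 1073 - 3Pb = 28 + 8Pb, so Pb = 95.
Sellers receive Ps = 95 + 22 = 117; x' = 1073 − 3·95 = 788.
Buyers' price falls by P* − Pb = 111 − 95 = 16; sellers' price rises by Ps − P* = 117 − 111 = 6.
So producers capture 6/22 = 3/11 of each unit of subsidy.

Producer share = 3/11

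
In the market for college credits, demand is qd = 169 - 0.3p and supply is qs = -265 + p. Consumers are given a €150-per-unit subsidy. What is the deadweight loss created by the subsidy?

Deadweight loss = 33750/13

Pre-subsidy: 169 - 0.3p = -265 + p gives p* = 4340/13, q* = 895/13.
With the rebate, buyers effectively pay pb = ps − 150, where ps is the price sellers receive.
Demand in terms of ps becomes qd = 169 − 0.3(ps − 150) = 214 - 0.3ps. Setting this equal to supply: 214 - 0.3ps = -265 + ps, so ps = 4790/13.
Buyers pay pb = 4790/13 − 150 = 2840/13; q' = -265 + 1·(4790/13) = 1345/13.
The subsidy expands output by 1345/13 − 895/13 = 450/13 past the efficient level; on those units the gap between marginal cost and willingness to pay runs from 0 up to 150.
DWL = ½ × 150 × 450/13 = 33750/13.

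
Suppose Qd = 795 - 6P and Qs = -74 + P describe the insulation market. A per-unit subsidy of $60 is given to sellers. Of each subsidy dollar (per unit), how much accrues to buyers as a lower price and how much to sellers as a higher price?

Pre-subsidy: 795 - 6P = -74 + P gives P* = 869/7, Q* = 351/7.
With the subsidy, sellers receive Ps = Pb + 60 for each unit, where Pb is the price buyers pay.
Supply in terms of Pb becomes Qs = -74 + 1(Pb + 60) = -14 + Pb. Setting this equal to demand: 795 - 6Pb = -14 + Pb, so Pb = 809/7.
Sellers receive Ps = 809/7 + 60 = 1229/7; Q' = 795 − 6·(809/7) = 711/7.
Buyers' price falls by P* − Pb = 869/7 − 809/7 = 60/7; sellers' price rises by Ps − P* = 1229/7 − 869/7 = 360/7.

Buyers gain 60/7 per unit; sellers gain 360/7 per unit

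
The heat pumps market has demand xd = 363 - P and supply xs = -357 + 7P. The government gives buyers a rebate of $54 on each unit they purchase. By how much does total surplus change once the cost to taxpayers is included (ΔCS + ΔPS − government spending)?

Pre-subsidy: 363 - P = -357 + 7P gives P* = 90, x* = 273.
With the rebate, buyers effectively pay Pb = Ps − 54, where Ps is the price sellers receive.
Demand in terms of Ps becomes xd = 363 − 1(Ps − 54) = 417 - Ps. Setting this equal to supply: 417 - Ps = -357 + 7Ps, so Ps = 96.75.
Buyers pay Pb = 96.75 − 54 = 42.75; x' = -357 + 7·96.75 = 320.25.
ΔCS = ½(273 + 320.25)(90 − 42.75) = 14015.53125; ΔPS = ½(273 + 320.25)(96.75 − 90) = 2002.21875.
Government spending = 54 × 320.25 = 17293.5.
Net change = 14015.53125 + 2002.21875 − 17293.5 = -1275.75. The loss equals the DWL triangle ½·54·47.25.

Net change in total surplus = -$1275.75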